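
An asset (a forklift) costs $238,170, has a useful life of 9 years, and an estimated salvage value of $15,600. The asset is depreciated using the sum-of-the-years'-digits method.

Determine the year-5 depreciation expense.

Depreciable base = $238,170 − $15,600 = $222,570.
Sum of the years' digits = 9+8+7+6+5+4+3+2+1 = 45.
Year 1: $222,570 × 9/45 = $44,514. Book value $193,656.
Year 2: $222,570 × 8/45 = $39,568. Book value $154,088.
Year 3: $222,570 × 7/45 = $34,622. Book value $119,466.
Year 4: $222,570 × 6/45 = $29,676. Book value $89,790.
Year 5: $222,570 × 5/45 = $24,730. Book value $65,060.

$24,730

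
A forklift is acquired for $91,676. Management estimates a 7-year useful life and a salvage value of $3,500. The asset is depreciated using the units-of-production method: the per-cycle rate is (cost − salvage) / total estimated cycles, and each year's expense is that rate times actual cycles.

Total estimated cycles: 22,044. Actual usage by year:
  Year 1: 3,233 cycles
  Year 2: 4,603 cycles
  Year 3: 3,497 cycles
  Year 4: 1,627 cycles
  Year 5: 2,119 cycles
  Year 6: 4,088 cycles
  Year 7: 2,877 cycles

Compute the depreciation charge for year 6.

Depreciable base = $91,676 − $3,500 = $88,176.
Rate = $88,176 / 22,044 cycles = $4 per cycle.
Year 1: 3,233 × $4 = $12,932. Book value $78,744.
Year 2: 4,603 × $4 = $18,412. Book value $60,332.
Year 3: 3,497 × $4 = $13,988. Book value $46,344.
Year 4: 1,627 × $4 = $6,508. Book value $39,836.
Year 5: 2,119 × $4 = $8,476. Book value $31,360.
Year 6: 4,088 × $4 = $16,352. Book value $15,008.

$16,352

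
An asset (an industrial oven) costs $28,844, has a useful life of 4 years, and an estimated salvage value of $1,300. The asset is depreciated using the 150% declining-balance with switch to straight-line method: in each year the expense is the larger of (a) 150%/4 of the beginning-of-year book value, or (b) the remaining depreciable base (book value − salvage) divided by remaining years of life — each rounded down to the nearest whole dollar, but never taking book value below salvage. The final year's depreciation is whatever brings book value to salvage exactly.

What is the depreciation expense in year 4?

$4,984

Depreciable base = $28,844 − $1,300 = $27,544.
Year 1: DB = ⌊$28,844 × 150%/4⌋ = $10,816; SL = ⌊$27,544/4⌋ = $6,886 → take DB $10,816. Book value $18,028.
Year 2: DB = ⌊$18,028 × 150%/4⌋ = $6,760; SL = ⌊$16,728/3⌋ = $5,576 → take DB $6,760. Book value $11,268.
Year 3: DB = ⌊$11,268 × 150%/4⌋ = $4,225; SL = ⌊$9,968/2⌋ = $4,984 → take SL $4,984. Book value $6,284.
Year 4 (final): $6,284 − $1,300 = $4,984. Book value $1,300.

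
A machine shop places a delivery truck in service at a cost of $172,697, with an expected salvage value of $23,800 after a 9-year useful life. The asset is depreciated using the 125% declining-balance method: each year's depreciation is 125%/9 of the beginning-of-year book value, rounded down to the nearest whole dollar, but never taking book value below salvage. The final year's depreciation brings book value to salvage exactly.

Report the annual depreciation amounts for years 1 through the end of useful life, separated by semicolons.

Depreciable base = $172,697 − $23,800 = $148,897.
Year 1: ⌊$172,697 × 125%/9⌋ = $23,985. Book value $148,712.
Year 2: ⌊$148,712 × 125%/9⌋ = $20,654. Book value $128,058.
Year 3: ⌊$128,058 × 125%/9⌋ = $17,785. Book value $110,273.
Year 4: ⌊$110,273 × 125%/9⌋ = $15,315. Book value $94,958.
Year 5: ⌊$94,958 × 125%/9⌋ = $13,188. Book value $81,770.
Year 6: ⌊$81,770 × 125%/9⌋ = $11,356. Book value $70,414.
Year 7: ⌊$70,414 × 125%/9⌋ = $9,779. Book value $60,635.
Year 8: ⌊$60,635 × 125%/9⌋ = $8,421. Book value $52,214.
Year 9 (final): $52,214 − $23,800 = $28,414. Book value $23,800.

$23,985; $20,654; $17,785; $15,315; $13,188; $11,356; $9,779; $8,421; $28,414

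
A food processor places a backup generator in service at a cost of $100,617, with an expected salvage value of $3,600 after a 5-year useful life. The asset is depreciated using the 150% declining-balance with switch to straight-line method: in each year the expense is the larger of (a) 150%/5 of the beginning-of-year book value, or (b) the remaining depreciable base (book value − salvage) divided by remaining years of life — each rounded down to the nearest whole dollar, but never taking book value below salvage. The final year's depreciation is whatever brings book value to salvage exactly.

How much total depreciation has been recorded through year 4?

Depreciable base = $100,617 − $3,600 = $97,017.
Year 1: DB = ⌊$100,617 × 150%/5⌋ = $30,185; SL = ⌊$97,017/5⌋ = $19,403 → take DB $30,185. Book value $70,432.
Year 2: DB = ⌊$70,432 × 150%/5⌋ = $21,129; SL = ⌊$66,832/4⌋ = $16,708 → take DB $21,129. Book value $49,303.
Year 3: DB = ⌊$49,303 × 150%/5⌋ = $14,790; SL = ⌊$45,703/3⌋ = $15,234 → take SL $15,234. Book value $34,069.
Year 4: DB = ⌊$34,069 × 150%/5⌋ = $10,220; SL = ⌊$30,469/2⌋ = $15,234 → take SL $15,234. Book value $18,835.
Accumulated through year 4 = $100,617 − $18,835 = $81,782.

$81,782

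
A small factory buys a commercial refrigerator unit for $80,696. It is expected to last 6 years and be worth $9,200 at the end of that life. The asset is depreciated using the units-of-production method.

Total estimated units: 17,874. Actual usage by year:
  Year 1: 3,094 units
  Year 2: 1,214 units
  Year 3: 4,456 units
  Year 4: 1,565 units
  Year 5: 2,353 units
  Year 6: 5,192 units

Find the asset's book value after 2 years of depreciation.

$63,464

Depreciable base = $80,696 − $9,200 = $71,496.
Rate = $71,496 / 17,874 units = $4 per unit.
Year 1: 3,094 × $4 = $12,376. Book value $68,320.
Year 2: 1,214 × $4 = $4,856. Book value $63,464.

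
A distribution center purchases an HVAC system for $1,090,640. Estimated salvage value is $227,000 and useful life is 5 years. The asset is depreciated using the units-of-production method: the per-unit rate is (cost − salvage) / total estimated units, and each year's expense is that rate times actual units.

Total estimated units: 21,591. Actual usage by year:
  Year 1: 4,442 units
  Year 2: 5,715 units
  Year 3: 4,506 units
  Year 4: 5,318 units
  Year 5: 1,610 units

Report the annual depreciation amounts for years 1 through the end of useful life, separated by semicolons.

Depreciable base = $1,090,640 − $227,000 = $863,640.
Rate = $863,640 / 21,591 units = $40 per unit.
Year 1: 4,442 × $40 = $177,680. Book value $912,960.
Year 2: 5,715 × $40 = $228,600. Book value $684,360.
Year 3: 4,506 × $40 = $180,240. Book value $504,120.
Year 4: 5,318 × $40 = $212,720. Book value $291,400.
Year 5: 1,610 × $40 = $64,400. Book value $227,000.

$177,680; $228,600; $180,240; $212,720; $64,400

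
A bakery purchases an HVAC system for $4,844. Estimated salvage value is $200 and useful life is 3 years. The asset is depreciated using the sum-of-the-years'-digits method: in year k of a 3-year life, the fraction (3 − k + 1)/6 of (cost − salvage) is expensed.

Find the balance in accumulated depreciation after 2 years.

Depreciable base = $4,844 − $200 = $4,644.
Sum of the years' digits = 3+2+1 = 6.
Year 1: $4,644 × 3/6 = $2,322. Book value $2,522.
Year 2: $4,644 × 2/6 = $1,548. Book value $974.
Accumulated through year 2 = $4,844 − $974 = $3,870.

$3,870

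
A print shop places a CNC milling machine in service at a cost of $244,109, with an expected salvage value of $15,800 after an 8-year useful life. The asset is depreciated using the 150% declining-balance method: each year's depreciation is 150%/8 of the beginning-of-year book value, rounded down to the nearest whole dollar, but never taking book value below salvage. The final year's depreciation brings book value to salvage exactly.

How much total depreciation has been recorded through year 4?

Depreciable base = $244,109 − $15,800 = $228,309.
Year 1: ⌊$244,109 × 150%/8⌋ = $45,770. Book value $198,339.
Year 2: ⌊$198,339 × 150%/8⌋ = $37,188. Book value $161,151.
Year 3: ⌊$161,151 × 150%/8⌋ = $30,215. Book value $130,936.
Year 4: ⌊$130,936 × 150%/8⌋ = $24,550. Book value $106,386.
Accumulated through year 4 = $244,109 − $106,386 = $137,723.

$137,723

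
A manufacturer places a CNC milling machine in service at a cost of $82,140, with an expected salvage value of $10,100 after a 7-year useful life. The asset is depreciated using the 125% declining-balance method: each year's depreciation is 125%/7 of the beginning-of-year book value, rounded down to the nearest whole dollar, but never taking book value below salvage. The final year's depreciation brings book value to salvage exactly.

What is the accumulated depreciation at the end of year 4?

Depreciable base = $82,140 − $10,100 = $72,040.
Year 1: ⌊$82,140 × 125%/7⌋ = $14,667. Book value $67,473.
Year 2: ⌊$67,473 × 125%/7⌋ = $12,048. Book value $55,425.
Year 3: ⌊$55,425 × 125%/7⌋ = $9,897. Book value $45,528.
Year 4: ⌊$45,528 × 125%/7⌋ = $8,130. Book value $37,398.
Accumulated through year 4 = $82,140 − $37,398 = $44,742.

$44,742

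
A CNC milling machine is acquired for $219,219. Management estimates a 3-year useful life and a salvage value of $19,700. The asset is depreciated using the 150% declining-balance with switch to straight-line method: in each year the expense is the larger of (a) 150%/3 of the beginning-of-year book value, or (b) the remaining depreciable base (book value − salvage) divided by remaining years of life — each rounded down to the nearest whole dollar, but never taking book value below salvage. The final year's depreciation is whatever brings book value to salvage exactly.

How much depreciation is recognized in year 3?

Depreciable base = $219,219 − $19,700 = $199,519.
Year 1: DB = ⌊$219,219 × 150%/3⌋ = $109,609; SL = ⌊$199,519/3⌋ = $66,506 → take DB $109,609. Book value $109,610.
Year 2: DB = ⌊$109,610 × 150%/3⌋ = $54,805; SL = ⌊$89,910/2⌋ = $44,955 → take DB $54,805. Book value $54,805.
Year 3 (final): $54,805 − $19,700 = $35,105. Book value $19,700.

$35,105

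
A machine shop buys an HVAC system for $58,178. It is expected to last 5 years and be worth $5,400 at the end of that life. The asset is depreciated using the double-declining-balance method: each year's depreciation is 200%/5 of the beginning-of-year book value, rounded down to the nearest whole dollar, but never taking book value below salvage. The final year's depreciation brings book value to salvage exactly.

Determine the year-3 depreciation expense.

Depreciable base = $58,178 − $5,400 = $52,778.
Year 1: ⌊$58,178 × 200%/5⌋ = $23,271. Book value $34,907.
Year 2: ⌊$34,907 × 200%/5⌋ = $13,962. Book value $20,945.
Year 3: ⌊$20,945 × 200%/5⌋ = $8,378. Book value $12,567.

$8,378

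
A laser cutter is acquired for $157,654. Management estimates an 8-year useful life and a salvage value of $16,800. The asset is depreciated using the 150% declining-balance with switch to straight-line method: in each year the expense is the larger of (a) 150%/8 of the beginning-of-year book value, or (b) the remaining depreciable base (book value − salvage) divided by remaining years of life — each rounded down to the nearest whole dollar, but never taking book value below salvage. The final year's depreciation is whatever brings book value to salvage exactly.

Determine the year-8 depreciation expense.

Depreciable base = $157,654 − $16,800 = $140,854.
Year 1: DB = ⌊$157,654 × 150%/8⌋ = $29,560; SL = ⌊$140,854/8⌋ = $17,606 → take DB $29,560. Book value $128,094.
Year 2: DB = ⌊$128,094 × 150%/8⌋ = $24,017; SL = ⌊$111,294/7⌋ = $15,899 → take DB $24,017. Book value $104,077.
Year 3: DB = ⌊$104,077 × 150%/8⌋ = $19,514; SL = ⌊$87,277/6⌋ = $14,546 → take DB $19,514. Book value $84,563.
Year 4: DB = ⌊$84,563 × 150%/8⌋ = $15,855; SL = ⌊$67,763/5⌋ = $13,552 → take DB $15,855. Book value $68,708.
Year 5: DB = ⌊$68,708 × 150%/8⌋ = $12,882; SL = ⌊$51,908/4⌋ = $12,977 → take SL $12,977. Book value $55,731.
Year 6: DB = ⌊$55,731 × 150%/8⌋ = $10,449; SL = ⌊$38,931/3⌋ = $12,977 → take SL $12,977. Book value $42,754.
Year 7: DB = ⌊$42,754 × 150%/8⌋ = $8,016; SL = ⌊$25,954/2⌋ = $12,977 → take SL $12,977. Book value $29,777.
Year 8 (final): $29,777 − $16,800 = $12,977. Book value $16,800.

$12,977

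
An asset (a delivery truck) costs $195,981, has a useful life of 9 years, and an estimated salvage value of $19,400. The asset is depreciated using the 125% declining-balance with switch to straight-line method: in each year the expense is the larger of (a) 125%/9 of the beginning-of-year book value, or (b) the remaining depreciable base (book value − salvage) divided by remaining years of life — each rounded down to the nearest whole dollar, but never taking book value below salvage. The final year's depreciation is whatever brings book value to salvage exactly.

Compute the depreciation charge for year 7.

$17,623

Depreciable base = $195,981 − $19,400 = $176,581.
Year 1: DB = ⌊$195,981 × 125%/9⌋ = $27,219; SL = ⌊$176,581/9⌋ = $19,620 → take DB $27,219. Book value $168,762.
Year 2: DB = ⌊$168,762 × 125%/9⌋ = $23,439; SL = ⌊$149,362/8⌋ = $18,670 → take DB $23,439. Book value $145,323.
Year 3: DB = ⌊$145,323 × 125%/9⌋ = $20,183; SL = ⌊$125,923/7⌋ = $17,989 → take DB $20,183. Book value $125,140.
Year 4: DB = ⌊$125,140 × 125%/9⌋ = $17,380; SL = ⌊$105,740/6⌋ = $17,623 → take SL $17,623. Book value $107,517.
Year 5: DB = ⌊$107,517 × 125%/9⌋ = $14,932; SL = ⌊$88,117/5⌋ = $17,623 → take SL $17,623. Book value $89,894.
Year 6: DB = ⌊$89,894 × 125%/9⌋ = $12,485; SL = ⌊$70,494/4⌋ = $17,623 → take SL $17,623. Book value $72,271.
Year 7: DB = ⌊$72,271 × 125%/9⌋ = $10,037; SL = ⌊$52,871/3⌋ = $17,623 → take SL $17,623. Book value $54,648.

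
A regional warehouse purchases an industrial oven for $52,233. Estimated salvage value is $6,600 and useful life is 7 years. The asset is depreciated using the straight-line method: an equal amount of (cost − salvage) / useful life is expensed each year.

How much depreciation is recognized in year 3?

$6,519

Depreciable base = $52,233 − $6,600 = $45,633.
Annual expense = $45,633 / 7 = $6,519.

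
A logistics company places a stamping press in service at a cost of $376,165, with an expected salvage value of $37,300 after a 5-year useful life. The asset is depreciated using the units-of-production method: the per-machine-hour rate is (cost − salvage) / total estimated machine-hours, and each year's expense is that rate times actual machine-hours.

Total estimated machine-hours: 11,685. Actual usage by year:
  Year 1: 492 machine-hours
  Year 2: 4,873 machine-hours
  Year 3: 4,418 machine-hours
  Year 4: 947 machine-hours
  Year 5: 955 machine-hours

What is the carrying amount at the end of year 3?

Depreciable base = $376,165 − $37,300 = $338,865.
Rate = $338,865 / 11,685 machine-hours = $29 per machine-hour.
Year 1: 492 × $29 = $14,268. Book value $361,897.
Year 2: 4,873 × $29 = $141,317. Book value $220,580.
Year 3: 4,418 × $29 = $128,122. Book value $92,458.

$92,458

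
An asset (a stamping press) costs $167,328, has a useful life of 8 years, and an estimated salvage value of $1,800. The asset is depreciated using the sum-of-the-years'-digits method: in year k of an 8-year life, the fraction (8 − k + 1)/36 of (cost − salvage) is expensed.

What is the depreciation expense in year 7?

Depreciable base = $167,328 − $1,800 = $165,528.
Sum of the years' digits = 8+7+6+5+4+3+2+1 = 36.
Year 1: $165,528 × 8/36 = $36,784. Book value $130,544.
Year 2: $165,528 × 7/36 = $32,186. Book value $98,358.
Year 3: $165,528 × 6/36 = $27,588. Book value $70,770.
Year 4: $165,528 × 5/36 = $22,990. Book value $47,780.
Year 5: $165,528 × 4/36 = $18,392. Book value $29,388.
Year 6: $165,528 × 3/36 = $13,794. Book value $15,594.
Year 7: $165,528 × 2/36 = $9,196. Book value $6,398.

$9,196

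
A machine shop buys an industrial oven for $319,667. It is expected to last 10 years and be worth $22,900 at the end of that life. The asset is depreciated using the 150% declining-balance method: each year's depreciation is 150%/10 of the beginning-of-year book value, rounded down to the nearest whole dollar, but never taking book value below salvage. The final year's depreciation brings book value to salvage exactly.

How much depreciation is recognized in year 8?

Depreciable base = $319,667 − $22,900 = $296,767.
Year 1: ⌊$319,667 × 150%/10⌋ = $47,950. Book value $271,717.
Year 2: ⌊$271,717 × 150%/10⌋ = $40,757. Book value $230,960.
Year 3: ⌊$230,960 × 150%/10⌋ = $34,644. Book value $196,316.
Year 4: ⌊$196,316 × 150%/10⌋ = $29,447. Book value $166,869.
Year 5: ⌊$166,869 × 150%/10⌋ = $25,030. Book value $141,839.
Year 6: ⌊$141,839 × 150%/10⌋ = $21,275. Book value $120,564.
Year 7: ⌊$120,564 × 150%/10⌋ = $18,084. Book value $102,480.
Year 8: ⌊$102,480 × 150%/10⌋ = $15,372. Book value $87,108.

$15,372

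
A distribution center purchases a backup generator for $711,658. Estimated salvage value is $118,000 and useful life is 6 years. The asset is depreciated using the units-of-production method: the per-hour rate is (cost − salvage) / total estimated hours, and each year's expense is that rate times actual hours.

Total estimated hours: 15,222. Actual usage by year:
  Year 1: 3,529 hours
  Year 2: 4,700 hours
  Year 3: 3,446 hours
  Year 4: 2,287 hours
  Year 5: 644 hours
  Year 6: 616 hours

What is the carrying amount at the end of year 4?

Depreciable base = $711,658 − $118,000 = $593,658.
Rate = $593,658 / 15,222 hours = $39 per hour.
Year 1: 3,529 × $39 = $137,631. Book value $574,027.
Year 2: 4,700 × $39 = $183,300. Book value $390,727.
Year 3: 3,446 × $39 = $134,394. Book value $256,333.
Year 4: 2,287 × $39 = $89,193. Book value $167,140.

$167,140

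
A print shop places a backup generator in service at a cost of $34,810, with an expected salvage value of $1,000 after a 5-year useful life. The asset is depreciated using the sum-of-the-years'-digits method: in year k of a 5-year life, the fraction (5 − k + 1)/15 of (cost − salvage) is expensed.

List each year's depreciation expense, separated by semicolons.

Depreciable base = $34,810 − $1,000 = $33,810.
Sum of the years' digits = 5+4+3+2+1 = 15.
Year 1: $33,810 × 5/15 = $11,270. Book value $23,540.
Year 2: $33,810 × 4/15 = $9,016. Book value $14,524.
Year 3: $33,810 × 3/15 = $6,762. Book value $7,762.
Year 4: $33,810 × 2/15 = $4,508. Book value $3,254.
Year 5: $33,810 × 1/15 = $2,254. Book value $1,000.

$11,270; $9,016; $6,762; $4,508; $2,254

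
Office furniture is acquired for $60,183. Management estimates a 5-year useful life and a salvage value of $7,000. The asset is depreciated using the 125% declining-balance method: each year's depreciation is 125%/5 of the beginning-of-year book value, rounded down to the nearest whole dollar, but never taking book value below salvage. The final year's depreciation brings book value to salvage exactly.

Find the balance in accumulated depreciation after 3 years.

$34,792

Depreciable base = $60,183 − $7,000 = $53,183.
Year 1: ⌊$60,183 × 125%/5⌋ = $15,045. Book value $45,138.
Year 2: ⌊$45,138 × 125%/5⌋ = $11,284. Book value $33,854.
Year 3: ⌊$33,854 × 125%/5⌋ = $8,463. Book value $25,391.
Accumulated through year 3 = $60,183 − $25,391 = $34,792.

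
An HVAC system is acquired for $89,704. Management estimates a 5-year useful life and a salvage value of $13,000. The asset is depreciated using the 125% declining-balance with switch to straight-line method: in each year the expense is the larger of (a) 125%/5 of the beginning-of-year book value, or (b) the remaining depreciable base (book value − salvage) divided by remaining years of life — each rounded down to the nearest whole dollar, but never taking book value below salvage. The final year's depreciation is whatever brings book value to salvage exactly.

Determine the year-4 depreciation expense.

Depreciable base = $89,704 − $13,000 = $76,704.
Year 1: DB = ⌊$89,704 × 125%/5⌋ = $22,426; SL = ⌊$76,704/5⌋ = $15,340 → take DB $22,426. Book value $67,278.
Year 2: DB = ⌊$67,278 × 125%/5⌋ = $16,819; SL = ⌊$54,278/4⌋ = $13,569 → take DB $16,819. Book value $50,459.
Year 3: DB = ⌊$50,459 × 125%/5⌋ = $12,614; SL = ⌊$37,459/3⌋ = $12,486 → take DB $12,614. Book value $37,845.
Year 4: DB = ⌊$37,845 × 125%/5⌋ = $9,461; SL = ⌊$24,845/2⌋ = $12,422 → take SL $12,422. Book value $25,423.

$12,422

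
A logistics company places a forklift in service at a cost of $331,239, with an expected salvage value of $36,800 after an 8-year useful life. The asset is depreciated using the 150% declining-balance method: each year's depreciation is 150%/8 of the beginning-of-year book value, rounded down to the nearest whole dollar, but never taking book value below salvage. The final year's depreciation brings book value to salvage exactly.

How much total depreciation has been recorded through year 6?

$235,940

Depreciable base = $331,239 − $36,800 = $294,439.
Year 1: ⌊$331,239 × 150%/8⌋ = $62,107. Book value $269,132.
Year 2: ⌊$269,132 × 150%/8⌋ = $50,462. Book value $218,670.
Year 3: ⌊$218,670 × 150%/8⌋ = $41,000. Book value $177,670.
Year 4: ⌊$177,670 × 150%/8⌋ = $33,313. Book value $144,357.
Year 5: ⌊$144,357 × 150%/8⌋ = $27,066. Book value $117,291.
Year 6: ⌊$117,291 × 150%/8⌋ = $21,992. Book value $95,299.
Accumulated through year 6 = $331,239 − $95,299 = $235,940.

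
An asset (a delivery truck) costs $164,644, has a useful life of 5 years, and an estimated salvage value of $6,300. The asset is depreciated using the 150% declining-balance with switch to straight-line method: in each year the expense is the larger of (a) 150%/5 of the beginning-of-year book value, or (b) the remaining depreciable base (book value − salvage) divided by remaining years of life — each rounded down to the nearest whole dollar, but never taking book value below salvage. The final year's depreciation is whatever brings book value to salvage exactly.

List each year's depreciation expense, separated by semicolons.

Depreciable base = $164,644 − $6,300 = $158,344.
Year 1: DB = ⌊$164,644 × 150%/5⌋ = $49,393; SL = ⌊$158,344/5⌋ = $31,668 → take DB $49,393. Book value $115,251.
Year 2: DB = ⌊$115,251 × 150%/5⌋ = $34,575; SL = ⌊$108,951/4⌋ = $27,237 → take DB $34,575. Book value $80,676.
Year 3: DB = ⌊$80,676 × 150%/5⌋ = $24,202; SL = ⌊$74,376/3⌋ = $24,792 → take SL $24,792. Book value $55,884.
Year 4: DB = ⌊$55,884 × 150%/5⌋ = $16,765; SL = ⌊$49,584/2⌋ = $24,792 → take SL $24,792. Book value $31,092.
Year 5 (final): $31,092 − $6,300 = $24,792. Book value $6,300.

$49,393; $34,575; $24,792; $24,792; $24,792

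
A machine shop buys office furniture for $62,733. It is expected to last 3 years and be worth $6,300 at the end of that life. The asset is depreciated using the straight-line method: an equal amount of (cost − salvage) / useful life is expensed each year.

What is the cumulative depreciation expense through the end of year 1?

$18,811

Depreciable base = $62,733 − $6,300 = $56,433.
Annual expense = $56,433 / 3 = $18,811.
End of year 1: book value $43,922.
Accumulated through year 1 = $62,733 − $43,922 = $18,811.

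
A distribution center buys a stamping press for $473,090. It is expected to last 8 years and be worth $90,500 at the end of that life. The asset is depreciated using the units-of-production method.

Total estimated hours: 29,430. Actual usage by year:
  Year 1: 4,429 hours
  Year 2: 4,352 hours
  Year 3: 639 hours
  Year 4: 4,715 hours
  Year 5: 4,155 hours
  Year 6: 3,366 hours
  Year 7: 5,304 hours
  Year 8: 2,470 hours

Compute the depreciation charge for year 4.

Depreciable base = $473,090 − $90,500 = $382,590.
Rate = $382,590 / 29,430 hours = $13 per hour.
Year 1: 4,429 × $13 = $57,577. Book value $415,513.
Year 2: 4,352 × $13 = $56,576. Book value $358,937.
Year 3: 639 × $13 = $8,307. Book value $350,630.
Year 4: 4,715 × $13 = $61,295. Book value $289,335.

$61,295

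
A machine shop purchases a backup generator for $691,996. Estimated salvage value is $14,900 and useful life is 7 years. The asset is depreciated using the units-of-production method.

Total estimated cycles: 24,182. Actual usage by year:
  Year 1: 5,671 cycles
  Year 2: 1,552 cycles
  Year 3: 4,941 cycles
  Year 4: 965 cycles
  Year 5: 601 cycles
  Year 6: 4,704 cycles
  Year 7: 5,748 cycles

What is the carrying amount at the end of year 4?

Depreciable base = $691,996 − $14,900 = $677,096.
Rate = $677,096 / 24,182 cycles = $28 per cycle.
Year 1: 5,671 × $28 = $158,788. Book value $533,208.
Year 2: 1,552 × $28 = $43,456. Book value $489,752.
Year 3: 4,941 × $28 = $138,348. Book value $351,404.
Year 4: 965 × $28 = $27,020. Book value $324,384.

$324,384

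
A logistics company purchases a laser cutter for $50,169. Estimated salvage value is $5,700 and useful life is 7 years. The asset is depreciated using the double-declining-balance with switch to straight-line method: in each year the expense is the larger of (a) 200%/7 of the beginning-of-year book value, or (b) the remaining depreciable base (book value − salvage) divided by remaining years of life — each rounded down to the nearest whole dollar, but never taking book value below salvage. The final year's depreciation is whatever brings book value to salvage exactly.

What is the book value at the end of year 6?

Depreciable base = $50,169 − $5,700 = $44,469.
Year 1: DB = ⌊$50,169 × 200%/7⌋ = $14,334; SL = ⌊$44,469/7⌋ = $6,352 → take DB $14,334. Book value $35,835.
Year 2: DB = ⌊$35,835 × 200%/7⌋ = $10,238; SL = ⌊$30,135/6⌋ = $5,022 → take DB $10,238. Book value $25,597.
Year 3: DB = ⌊$25,597 × 200%/7⌋ = $7,313; SL = ⌊$19,897/5⌋ = $3,979 → take DB $7,313. Book value $18,284.
Year 4: DB = ⌊$18,284 × 200%/7⌋ = $5,224; SL = ⌊$12,584/4⌋ = $3,146 → take DB $5,224. Book value $13,060.
Year 5: DB = ⌊$13,060 × 200%/7⌋ = $3,731; SL = ⌊$7,360/3⌋ = $2,453 → take DB $3,731. Book value $9,329.
Year 6: DB = ⌊$9,329 × 200%/7⌋ = $2,665; SL = ⌊$3,629/2⌋ = $1,814 → take DB $2,665. Book value $6,664.

$6,664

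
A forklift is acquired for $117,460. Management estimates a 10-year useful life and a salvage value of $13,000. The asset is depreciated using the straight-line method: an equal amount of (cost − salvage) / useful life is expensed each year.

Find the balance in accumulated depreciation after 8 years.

$83,568

Depreciable base = $117,460 − $13,000 = $104,460.
Annual expense = $104,460 / 10 = $10,446.
End of year 1: book value $107,014.
End of year 2: book value $96,568.
End of year 3: book value $86,122.
End of year 4: book value $75,676.
End of year 5: book value $65,230.
End of year 6: book value $54,784.
End of year 7: book value $44,338.
End of year 8: book value $33,892.
Accumulated through year 8 = $117,460 − $33,892 = $83,568.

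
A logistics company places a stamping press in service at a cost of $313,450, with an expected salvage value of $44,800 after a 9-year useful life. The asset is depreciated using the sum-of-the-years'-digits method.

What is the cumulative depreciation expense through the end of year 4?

Depreciable base = $313,450 − $44,800 = $268,650.
Sum of the years' digits = 9+8+7+6+5+4+3+2+1 = 45.
Year 1: $268,650 × 9/45 = $53,730. Book value $259,720.
Year 2: $268,650 × 8/45 = $47,760. Book value $211,960.
Year 3: $268,650 × 7/45 = $41,790. Book value $170,170.
Year 4: $268,650 × 6/45 = $35,820. Book value $134,350.
Accumulated through year 4 = $313,450 − $134,350 = $179,100.

$179,100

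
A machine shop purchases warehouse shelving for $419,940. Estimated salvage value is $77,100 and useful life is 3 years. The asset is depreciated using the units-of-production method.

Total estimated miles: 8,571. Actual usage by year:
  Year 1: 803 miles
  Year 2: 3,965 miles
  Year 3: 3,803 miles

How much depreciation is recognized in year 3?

Depreciable base = $419,940 − $77,100 = $342,840.
Rate = $342,840 / 8,571 miles = $40 per mile.
Year 1: 803 × $40 = $32,120. Book value $387,820.
Year 2: 3,965 × $40 = $158,600. Book value $229,220.
Year 3: 3,803 × $40 = $152,120. Book value $77,100.

$152,120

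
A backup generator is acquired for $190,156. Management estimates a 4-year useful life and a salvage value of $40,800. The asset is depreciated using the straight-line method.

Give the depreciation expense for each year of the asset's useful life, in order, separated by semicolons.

$37,339; $37,339; $37,339; $37,339

Depreciable base = $190,156 − $40,800 = $149,356.
Annual expense = $149,356 / 4 = $37,339.
End of year 1: book value $152,817.
End of year 2: book value $115,478.
End of year 3: book value $78,139.
End of year 4: book value $40,800.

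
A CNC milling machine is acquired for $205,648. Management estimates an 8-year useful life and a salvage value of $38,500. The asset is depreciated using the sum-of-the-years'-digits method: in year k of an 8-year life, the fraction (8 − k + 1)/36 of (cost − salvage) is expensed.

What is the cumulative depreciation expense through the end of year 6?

Depreciable base = $205,648 − $38,500 = $167,148.
Sum of the years' digits = 8+7+6+5+4+3+2+1 = 36.
Year 1: $167,148 × 8/36 = $37,144. Book value $168,504.
Year 2: $167,148 × 7/36 = $32,501. Book value $136,003.
Year 3: $167,148 × 6/36 = $27,858. Book value $108,145.
Year 4: $167,148 × 5/36 = $23,215. Book value $84,930.
Year 5: $167,148 × 4/36 = $18,572. Book value $66,358.
Year 6: $167,148 × 3/36 = $13,929. Book value $52,429.
Accumulated through year 6 = $205,648 − $52,429 = $153,219.

$153,219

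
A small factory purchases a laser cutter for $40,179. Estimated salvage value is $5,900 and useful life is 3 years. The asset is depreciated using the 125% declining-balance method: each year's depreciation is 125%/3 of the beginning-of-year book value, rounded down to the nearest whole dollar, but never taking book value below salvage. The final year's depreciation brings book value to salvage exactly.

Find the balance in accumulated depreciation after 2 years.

$26,506

Depreciable base = $40,179 − $5,900 = $34,279.
Year 1: ⌊$40,179 × 125%/3⌋ = $16,741. Book value $23,438.
Year 2: ⌊$23,438 × 125%/3⌋ = $9,765. Book value $13,673.
Accumulated through year 2 = $40,179 − $13,673 = $26,506.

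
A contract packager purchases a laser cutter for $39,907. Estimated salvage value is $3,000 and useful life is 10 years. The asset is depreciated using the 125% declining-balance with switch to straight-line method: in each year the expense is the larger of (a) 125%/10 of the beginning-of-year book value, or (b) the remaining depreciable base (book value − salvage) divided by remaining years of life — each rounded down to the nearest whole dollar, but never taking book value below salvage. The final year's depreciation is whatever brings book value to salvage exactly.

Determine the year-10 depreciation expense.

$3,391

Depreciable base = $39,907 − $3,000 = $36,907.
Year 1: DB = ⌊$39,907 × 125%/10⌋ = $4,988; SL = ⌊$36,907/10⌋ = $3,690 → take DB $4,988. Book value $34,919.
Year 2: DB = ⌊$34,919 × 125%/10⌋ = $4,364; SL = ⌊$31,919/9⌋ = $3,546 → take DB $4,364. Book value $30,555.
Year 3: DB = ⌊$30,555 × 125%/10⌋ = $3,819; SL = ⌊$27,555/8⌋ = $3,444 → take DB $3,819. Book value $26,736.
Year 4: DB = ⌊$26,736 × 125%/10⌋ = $3,342; SL = ⌊$23,736/7⌋ = $3,390 → take SL $3,390. Book value $23,346.
Year 5: DB = ⌊$23,346 × 125%/10⌋ = $2,918; SL = ⌊$20,346/6⌋ = $3,391 → take SL $3,391. Book value $19,955.
Year 6: DB = ⌊$19,955 × 125%/10⌋ = $2,494; SL = ⌊$16,955/5⌋ = $3,391 → take SL $3,391. Book value $16,564.
Year 7: DB = ⌊$16,564 × 125%/10⌋ = $2,070; SL = ⌊$13,564/4⌋ = $3,391 → take SL $3,391. Book value $13,173.
Year 8: DB = ⌊$13,173 × 125%/10⌋ = $1,646; SL = ⌊$10,173/3⌋ = $3,391 → take SL $3,391. Book value $9,782.
Year 9: DB = ⌊$9,782 × 125%/10⌋ = $1,222; SL = ⌊$6,782/2⌋ = $3,391 → take SL $3,391. Book value $6,391.
Year 10 (final): $6,391 − $3,000 = $3,391. Book value $3,000.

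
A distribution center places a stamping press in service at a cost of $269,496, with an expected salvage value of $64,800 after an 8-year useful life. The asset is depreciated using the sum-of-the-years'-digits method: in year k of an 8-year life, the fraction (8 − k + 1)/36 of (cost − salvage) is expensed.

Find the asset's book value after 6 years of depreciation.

$81,858

Depreciable base = $269,496 − $64,800 = $204,696.
Sum of the years' digits = 8+7+6+5+4+3+2+1 = 36.
Year 1: $204,696 × 8/36 = $45,488. Book value $224,008.
Year 2: $204,696 × 7/36 = $39,802. Book value $184,206.
Year 3: $204,696 × 6/36 = $34,116. Book value $150,090.
Year 4: $204,696 × 5/36 = $28,430. Book value $121,660.
Year 5: $204,696 × 4/36 = $22,744. Book value $98,916.
Year 6: $204,696 × 3/36 = $17,058. Book value $81,858.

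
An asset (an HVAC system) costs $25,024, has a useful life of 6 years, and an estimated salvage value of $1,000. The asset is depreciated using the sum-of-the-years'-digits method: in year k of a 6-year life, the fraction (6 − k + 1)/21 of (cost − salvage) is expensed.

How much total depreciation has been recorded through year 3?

$17,160

Depreciable base = $25,024 − $1,000 = $24,024.
Sum of the years' digits = 6+5+4+3+2+1 = 21.
Year 1: $24,024 × 6/21 = $6,864. Book value $18,160.
Year 2: $24,024 × 5/21 = $5,720. Book value $12,440.
Year 3: $24,024 × 4/21 = $4,576. Book value $7,864.
Accumulated through year 3 = $25,024 − $7,864 = $17,160.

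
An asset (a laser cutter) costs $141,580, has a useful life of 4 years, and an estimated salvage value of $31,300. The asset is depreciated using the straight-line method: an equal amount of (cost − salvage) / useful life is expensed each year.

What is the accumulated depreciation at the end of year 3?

Depreciable base = $141,580 − $31,300 = $110,280.
Annual expense = $110,280 / 4 = $27,570.
End of year 1: book value $114,010.
End of year 2: book value $86,440.
End of year 3: book value $58,870.
Accumulated through year 3 = $141,580 − $58,870 = $82,710.

$82,710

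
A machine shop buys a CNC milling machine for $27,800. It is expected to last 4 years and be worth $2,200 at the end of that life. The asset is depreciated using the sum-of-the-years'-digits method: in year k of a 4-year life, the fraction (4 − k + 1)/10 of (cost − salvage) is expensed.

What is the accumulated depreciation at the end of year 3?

Depreciable base = $27,800 − $2,200 = $25,600.
Sum of the years' digits = 4+3+2+1 = 10.
Year 1: $25,600 × 4/10 = $10,240. Book value $17,560.
Year 2: $25,600 × 3/10 = $7,680. Book value $9,880.
Year 3: $25,600 × 2/10 = $5,120. Book value $4,760.
Accumulated through year 3 = $27,800 − $4,760 = $23,040.

$23,040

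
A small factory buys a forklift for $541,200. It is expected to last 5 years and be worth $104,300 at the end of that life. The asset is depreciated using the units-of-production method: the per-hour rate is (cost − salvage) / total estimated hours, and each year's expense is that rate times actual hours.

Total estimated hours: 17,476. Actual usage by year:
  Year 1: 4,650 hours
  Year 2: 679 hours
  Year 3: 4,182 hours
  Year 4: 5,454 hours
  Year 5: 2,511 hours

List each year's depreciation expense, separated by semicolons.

$116,250; $16,975; $104,550; $136,350; $62,775

Depreciable base = $541,200 − $104,300 = $436,900.
Rate = $436,900 / 17,476 hours = $25 per hour.
Year 1: 4,650 × $25 = $116,250. Book value $424,950.
Year 2: 679 × $25 = $16,975. Book value $407,975.
Year 3: 4,182 × $25 = $104,550. Book value $303,425.
Year 4: 5,454 × $25 = $136,350. Book value $167,075.
Year 5: 2,511 × $25 = $62,775. Book value $104,300.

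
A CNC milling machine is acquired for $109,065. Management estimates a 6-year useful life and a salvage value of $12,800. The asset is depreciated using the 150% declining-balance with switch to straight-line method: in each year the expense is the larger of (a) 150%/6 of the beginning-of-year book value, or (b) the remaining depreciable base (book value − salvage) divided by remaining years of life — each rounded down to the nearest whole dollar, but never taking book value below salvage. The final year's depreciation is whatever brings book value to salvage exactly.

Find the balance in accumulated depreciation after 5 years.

$85,410

Depreciable base = $109,065 − $12,800 = $96,265.
Year 1: DB = ⌊$109,065 × 150%/6⌋ = $27,266; SL = ⌊$96,265/6⌋ = $16,044 → take DB $27,266. Book value $81,799.
Year 2: DB = ⌊$81,799 × 150%/6⌋ = $20,449; SL = ⌊$68,999/5⌋ = $13,799 → take DB $20,449. Book value $61,350.
Year 3: DB = ⌊$61,350 × 150%/6⌋ = $15,337; SL = ⌊$48,550/4⌋ = $12,137 → take DB $15,337. Book value $46,013.
Year 4: DB = ⌊$46,013 × 150%/6⌋ = $11,503; SL = ⌊$33,213/3⌋ = $11,071 → take DB $11,503. Book value $34,510.
Year 5: DB = ⌊$34,510 × 150%/6⌋ = $8,627; SL = ⌊$21,710/2⌋ = $10,855 → take SL $10,855. Book value $23,655.
Accumulated through year 5 = $109,065 − $23,655 = $85,410.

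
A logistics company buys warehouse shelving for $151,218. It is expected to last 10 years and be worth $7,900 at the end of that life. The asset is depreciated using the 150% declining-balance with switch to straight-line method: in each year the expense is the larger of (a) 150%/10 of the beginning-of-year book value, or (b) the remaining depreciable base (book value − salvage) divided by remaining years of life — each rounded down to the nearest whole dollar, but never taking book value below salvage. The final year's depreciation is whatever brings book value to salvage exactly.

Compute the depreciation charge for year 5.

Depreciable base = $151,218 − $7,900 = $143,318.
Year 1: DB = ⌊$151,218 × 150%/10⌋ = $22,682; SL = ⌊$143,318/10⌋ = $14,331 → take DB $22,682. Book value $128,536.
Year 2: DB = ⌊$128,536 × 150%/10⌋ = $19,280; SL = ⌊$120,636/9⌋ = $13,404 → take DB $19,280. Book value $109,256.
Year 3: DB = ⌊$109,256 × 150%/10⌋ = $16,388; SL = ⌊$101,356/8⌋ = $12,669 → take DB $16,388. Book value $92,868.
Year 4: DB = ⌊$92,868 × 150%/10⌋ = $13,930; SL = ⌊$84,968/7⌋ = $12,138 → take DB $13,930. Book value $78,938.
Year 5: DB = ⌊$78,938 × 150%/10⌋ = $11,840; SL = ⌊$71,038/6⌋ = $11,839 → take DB $11,840. Book value $67,098.

$11,840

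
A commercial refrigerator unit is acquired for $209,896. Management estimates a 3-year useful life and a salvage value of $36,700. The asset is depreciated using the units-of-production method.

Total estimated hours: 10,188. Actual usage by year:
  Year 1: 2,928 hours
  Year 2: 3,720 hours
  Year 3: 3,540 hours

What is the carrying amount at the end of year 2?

Depreciable base = $209,896 − $36,700 = $173,196.
Rate = $173,196 / 10,188 hours = $17 per hour.
Year 1: 2,928 × $17 = $49,776. Book value $160,120.
Year 2: 3,720 × $17 = $63,240. Book value $96,880.

$96,880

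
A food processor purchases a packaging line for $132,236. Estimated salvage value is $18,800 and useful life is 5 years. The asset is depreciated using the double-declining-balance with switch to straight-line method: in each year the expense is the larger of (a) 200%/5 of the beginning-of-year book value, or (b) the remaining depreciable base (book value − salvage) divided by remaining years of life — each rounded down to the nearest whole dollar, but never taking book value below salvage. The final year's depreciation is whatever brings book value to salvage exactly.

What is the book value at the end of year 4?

$18,800

Depreciable base = $132,236 − $18,800 = $113,436.
Year 1: DB = ⌊$132,236 × 200%/5⌋ = $52,894; SL = ⌊$113,436/5⌋ = $22,687 → take DB $52,894. Book value $79,342.
Year 2: DB = ⌊$79,342 × 200%/5⌋ = $31,736; SL = ⌊$60,542/4⌋ = $15,135 → take DB $31,736. Book value $47,606.
Year 3: DB = ⌊$47,606 × 200%/5⌋ = $19,042; SL = ⌊$28,806/3⌋ = $9,602 → take DB $19,042. Book value $28,564.
Year 4: DB = ⌊$28,564 × 200%/5⌋ = $11,425; SL = ⌊$9,764/2⌋ = $4,882 → take DB $11,425, capped at $9,764. Book value $18,800.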